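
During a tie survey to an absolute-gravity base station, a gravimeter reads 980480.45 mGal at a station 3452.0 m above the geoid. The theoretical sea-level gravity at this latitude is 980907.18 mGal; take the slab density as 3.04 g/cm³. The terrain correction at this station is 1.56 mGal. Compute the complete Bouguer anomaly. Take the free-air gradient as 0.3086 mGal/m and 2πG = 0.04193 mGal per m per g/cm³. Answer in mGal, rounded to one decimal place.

Free-air correction = 0.3086 × 3452.0 = 1065.29 mGal
Free-air anomaly = 980480.45 − 980907.18 + (1065.29) = 638.56 mGal
Bouguer slab correction = 0.04193 × 3.04 × 3452.0 = 440.02 mGal
Simple Bouguer anomaly = 638.56 − (440.02) = 198.54 mGal
Complete Bouguer anomaly = 198.54 + 1.56 = 200.10 mGal

200.1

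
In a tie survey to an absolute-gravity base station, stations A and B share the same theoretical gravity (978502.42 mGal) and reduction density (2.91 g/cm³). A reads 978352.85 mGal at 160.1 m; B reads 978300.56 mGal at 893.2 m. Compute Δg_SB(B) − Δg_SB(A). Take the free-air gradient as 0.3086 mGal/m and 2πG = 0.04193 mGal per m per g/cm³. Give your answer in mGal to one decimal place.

84.5

Δg_SB(A) = 978352.85 − 978502.42 + 0.3086×160.1 − 0.04193×2.91×160.1 = -119.70 mGal
Δg_SB(B) = 978300.56 − 978502.42 + 0.3086×893.2 − 0.04193×2.91×893.2 = -35.20 mGal
Difference = -35.20 − (-119.70) = 84.50 mGal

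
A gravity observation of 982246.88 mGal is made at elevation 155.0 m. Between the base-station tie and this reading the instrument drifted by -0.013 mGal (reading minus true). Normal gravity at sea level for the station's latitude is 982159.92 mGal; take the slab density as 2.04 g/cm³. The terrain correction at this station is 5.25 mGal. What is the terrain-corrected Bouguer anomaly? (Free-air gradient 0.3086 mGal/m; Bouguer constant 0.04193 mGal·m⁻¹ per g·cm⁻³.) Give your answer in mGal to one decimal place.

126.8

Drift-corrected reading = 982246.88 − (-0.013) = 982246.893 mGal
Free-air correction = 0.3086 × 155.0 = 47.83 mGal
Free-air anomaly = 982246.893 − 982159.92 + (47.83) = 134.803 mGal
Bouguer slab correction = 0.04193 × 2.04 × 155.0 = 13.26 mGal
Simple Bouguer anomaly = 134.803 − (13.26) = 121.543 mGal
Complete Bouguer anomaly = 121.543 + 5.25 = 126.793 mGal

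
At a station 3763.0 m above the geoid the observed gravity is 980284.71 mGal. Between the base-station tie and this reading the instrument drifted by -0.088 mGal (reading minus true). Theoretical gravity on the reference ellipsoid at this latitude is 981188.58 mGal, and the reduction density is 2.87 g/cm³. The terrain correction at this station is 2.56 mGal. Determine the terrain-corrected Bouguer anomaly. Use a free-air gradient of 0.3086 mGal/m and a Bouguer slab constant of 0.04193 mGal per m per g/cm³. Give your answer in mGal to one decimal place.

-192.8

Drift-corrected reading = 980284.71 − (-0.088) = 980284.798 mGal
Free-air correction = 0.3086 × 3763.0 = 1161.26 mGal
Free-air anomaly = 980284.798 − 981188.58 + (1161.26) = 257.478 mGal
Bouguer slab correction = 0.04193 × 2.87 × 3763.0 = 452.84 mGal
Simple Bouguer anomaly = 257.478 − (452.84) = -195.362 mGal
Complete Bouguer anomaly = -195.362 + 2.56 = -192.802 mGal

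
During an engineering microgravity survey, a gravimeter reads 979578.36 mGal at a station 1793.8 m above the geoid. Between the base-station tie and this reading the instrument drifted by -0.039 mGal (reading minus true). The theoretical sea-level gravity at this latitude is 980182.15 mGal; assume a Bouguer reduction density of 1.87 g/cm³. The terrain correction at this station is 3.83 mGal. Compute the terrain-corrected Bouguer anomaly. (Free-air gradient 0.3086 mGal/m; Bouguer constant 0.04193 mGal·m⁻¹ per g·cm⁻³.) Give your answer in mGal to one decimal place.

Drift-corrected reading = 979578.36 − (-0.039) = 979578.399 mGal
Free-air correction = 0.3086 × 1793.8 = 553.57 mGal
Free-air anomaly = 979578.399 − 980182.15 + (553.57) = -50.181 mGal
Bouguer slab correction = 0.04193 × 1.87 × 1793.8 = 140.65 mGal
Simple Bouguer anomaly = -50.181 − (140.65) = -190.831 mGal
Complete Bouguer anomaly = -190.831 + 3.83 = -187.001 mGal

-187.0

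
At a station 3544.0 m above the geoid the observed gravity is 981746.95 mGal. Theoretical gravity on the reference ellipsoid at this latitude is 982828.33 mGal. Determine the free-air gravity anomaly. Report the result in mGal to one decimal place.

Free-air correction = 0.3086 × 3544.0 = 1093.68 mGal
Free-air anomaly = 981746.95 − 982828.33 + (1093.68) = 12.30 mGal

12.3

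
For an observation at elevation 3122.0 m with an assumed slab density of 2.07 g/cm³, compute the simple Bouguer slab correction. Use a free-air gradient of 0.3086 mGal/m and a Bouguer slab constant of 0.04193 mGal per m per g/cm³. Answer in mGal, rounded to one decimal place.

Bouguer slab correction = 0.04193 × 2.07 × 3122.0 = 271.0 mGal

271.0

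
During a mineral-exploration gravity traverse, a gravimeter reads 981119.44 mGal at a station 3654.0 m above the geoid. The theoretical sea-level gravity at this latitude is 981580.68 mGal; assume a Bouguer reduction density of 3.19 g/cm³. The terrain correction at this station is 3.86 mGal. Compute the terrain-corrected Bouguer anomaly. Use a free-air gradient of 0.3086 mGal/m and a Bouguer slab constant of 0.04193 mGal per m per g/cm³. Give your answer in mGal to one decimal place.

Free-air correction = 0.3086 × 3654.0 = 1127.62 mGal
Free-air anomaly = 981119.44 − 981580.68 + (1127.62) = 666.38 mGal
Bouguer slab correction = 0.04193 × 3.19 × 3654.0 = 488.75 mGal
Simple Bouguer anomaly = 666.38 − (488.75) = 177.63 mGal
Complete Bouguer anomaly = 177.63 + 3.86 = 181.49 mGal

181.5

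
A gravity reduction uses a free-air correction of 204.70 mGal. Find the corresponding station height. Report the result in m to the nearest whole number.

h = 204.70 / 0.3086 = 663.32 m

663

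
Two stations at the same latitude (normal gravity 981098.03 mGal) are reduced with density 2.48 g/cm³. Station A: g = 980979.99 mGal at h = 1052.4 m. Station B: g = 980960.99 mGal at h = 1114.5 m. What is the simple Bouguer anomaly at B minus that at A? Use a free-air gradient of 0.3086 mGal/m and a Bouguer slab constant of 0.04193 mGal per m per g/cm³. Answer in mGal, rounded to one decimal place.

-6.3

Δg_SB(A) = 980979.99 − 981098.03 + 0.3086×1052.4 − 0.04193×2.48×1052.4 = 97.30 mGal
Δg_SB(B) = 980960.99 − 981098.03 + 0.3086×1114.5 − 0.04193×2.48×1114.5 = 91.00 mGal
Difference = 91.00 − (97.30) = -6.30 mGal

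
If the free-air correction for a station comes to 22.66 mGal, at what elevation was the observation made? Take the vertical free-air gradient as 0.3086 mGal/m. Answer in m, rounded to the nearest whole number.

h = 22.66 / 0.3086 = 73.43 m

73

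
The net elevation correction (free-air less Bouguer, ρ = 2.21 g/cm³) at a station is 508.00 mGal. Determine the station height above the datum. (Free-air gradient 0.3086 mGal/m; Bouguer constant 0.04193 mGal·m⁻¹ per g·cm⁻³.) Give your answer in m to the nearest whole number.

2353

Combined gradient = 0.3086 − 0.04193 × 2.21 = 0.2159347 mGal/m
h = 508.00 / 0.2159347 = 2352.56 m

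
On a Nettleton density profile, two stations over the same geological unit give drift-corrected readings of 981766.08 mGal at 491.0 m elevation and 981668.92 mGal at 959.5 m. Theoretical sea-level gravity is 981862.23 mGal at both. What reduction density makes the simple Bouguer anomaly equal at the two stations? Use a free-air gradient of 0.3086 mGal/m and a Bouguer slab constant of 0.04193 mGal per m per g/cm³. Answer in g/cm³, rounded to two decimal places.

2.41

Δg_obs = 981668.92 − 981766.08 = -97.16 mGal over Δh = 959.5 − 491.0 = 468.5 m
Equal Bouguer anomalies ⇒ Δg_obs + (0.3086 − 0.04193ρ)·Δh = 0
0.3086 − 0.04193ρ = −Δg_obs/Δh = 0.20739
ρ = (0.3086 − 0.20739) / 0.04193 = 2.41 g/cm³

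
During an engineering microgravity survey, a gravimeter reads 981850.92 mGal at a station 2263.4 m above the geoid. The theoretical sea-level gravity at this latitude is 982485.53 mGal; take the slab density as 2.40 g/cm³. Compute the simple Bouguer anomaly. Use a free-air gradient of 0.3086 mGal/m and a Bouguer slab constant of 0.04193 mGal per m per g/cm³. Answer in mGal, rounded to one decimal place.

Free-air correction = 0.3086 × 2263.4 = 698.49 mGal
Free-air anomaly = 981850.92 − 982485.53 + (698.49) = 63.88 mGal
Bouguer slab correction = 0.04193 × 2.40 × 2263.4 = 227.77 mGal
Simple Bouguer anomaly = 63.88 − (227.77) = -163.89 mGal

-163.9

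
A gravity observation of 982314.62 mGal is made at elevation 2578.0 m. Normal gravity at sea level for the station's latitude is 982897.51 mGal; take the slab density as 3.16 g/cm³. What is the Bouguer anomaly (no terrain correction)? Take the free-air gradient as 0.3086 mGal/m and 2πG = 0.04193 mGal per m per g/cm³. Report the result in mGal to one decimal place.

-128.9

Free-air correction = 0.3086 × 2578.0 = 795.57 mGal
Free-air anomaly = 982314.62 − 982897.51 + (795.57) = 212.68 mGal
Bouguer slab correction = 0.04193 × 3.16 × 2578.0 = 341.58 mGal
Simple Bouguer anomaly = 212.68 − (341.58) = -128.90 mGal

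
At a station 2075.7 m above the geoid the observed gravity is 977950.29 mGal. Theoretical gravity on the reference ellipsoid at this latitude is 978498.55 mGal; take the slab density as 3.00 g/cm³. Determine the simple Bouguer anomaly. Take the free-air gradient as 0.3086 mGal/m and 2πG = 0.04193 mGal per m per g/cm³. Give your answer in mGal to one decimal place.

-168.8

Free-air correction = 0.3086 × 2075.7 = 640.56 mGal
Free-air anomaly = 977950.29 − 978498.55 + (640.56) = 92.30 mGal
Bouguer slab correction = 0.04193 × 3.00 × 2075.7 = 261.10 mGal
Simple Bouguer anomaly = 92.30 − (261.10) = -168.80 mGal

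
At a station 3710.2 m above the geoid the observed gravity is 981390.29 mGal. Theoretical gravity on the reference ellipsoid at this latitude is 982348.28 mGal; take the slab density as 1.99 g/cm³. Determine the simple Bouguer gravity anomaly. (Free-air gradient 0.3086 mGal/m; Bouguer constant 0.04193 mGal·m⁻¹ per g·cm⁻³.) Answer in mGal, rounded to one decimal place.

Free-air correction = 0.3086 × 3710.2 = 1144.97 mGal
Free-air anomaly = 981390.29 − 982348.28 + (1144.97) = 186.98 mGal
Bouguer slab correction = 0.04193 × 1.99 × 3710.2 = 309.58 mGal
Simple Bouguer anomaly = 186.98 − (309.58) = -122.60 mGal

-122.6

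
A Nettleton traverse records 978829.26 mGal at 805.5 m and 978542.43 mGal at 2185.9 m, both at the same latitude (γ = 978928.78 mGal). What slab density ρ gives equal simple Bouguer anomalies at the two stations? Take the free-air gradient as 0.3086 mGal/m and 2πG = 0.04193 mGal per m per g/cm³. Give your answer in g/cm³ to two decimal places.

Δg_obs = 978542.43 − 978829.26 = -286.83 mGal over Δh = 2185.9 − 805.5 = 1380.4 m
Equal Bouguer anomalies ⇒ Δg_obs + (0.3086 − 0.04193ρ)·Δh = 0
0.3086 − 0.04193ρ = −Δg_obs/Δh = 0.20779
ρ = (0.3086 − 0.20779) / 0.04193 = 2.40 g/cm³

2.40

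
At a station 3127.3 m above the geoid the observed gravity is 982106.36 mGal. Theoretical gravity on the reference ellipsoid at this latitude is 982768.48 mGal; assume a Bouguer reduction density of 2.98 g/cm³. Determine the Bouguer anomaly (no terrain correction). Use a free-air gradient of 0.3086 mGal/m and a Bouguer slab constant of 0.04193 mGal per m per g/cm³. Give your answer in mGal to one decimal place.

Free-air correction = 0.3086 × 3127.3 = 965.08 mGal
Free-air anomaly = 982106.36 − 982768.48 + (965.08) = 302.96 mGal
Bouguer slab correction = 0.04193 × 2.98 × 3127.3 = 390.76 mGal
Simple Bouguer anomaly = 302.96 − (390.76) = -87.80 mGal

-87.8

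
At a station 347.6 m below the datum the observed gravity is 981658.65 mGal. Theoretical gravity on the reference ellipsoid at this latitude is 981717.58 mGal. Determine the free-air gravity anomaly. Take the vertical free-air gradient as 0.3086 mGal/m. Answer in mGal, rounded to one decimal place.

-166.2

Free-air correction = 0.3086 × -347.6 = -107.27 mGal
Free-air anomaly = 981658.65 − 981717.58 + (-107.27) = -166.20 mGal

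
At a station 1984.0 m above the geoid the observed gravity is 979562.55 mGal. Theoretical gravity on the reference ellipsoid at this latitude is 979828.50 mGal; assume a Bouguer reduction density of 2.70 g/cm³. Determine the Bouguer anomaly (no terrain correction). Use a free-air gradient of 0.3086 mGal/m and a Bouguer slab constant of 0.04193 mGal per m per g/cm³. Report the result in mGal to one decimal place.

121.7

Free-air correction = 0.3086 × 1984.0 = 612.26 mGal
Free-air anomaly = 979562.55 − 979828.50 + (612.26) = 346.31 mGal
Bouguer slab correction = 0.04193 × 2.70 × 1984.0 = 224.61 mGal
Simple Bouguer anomaly = 346.31 − (224.61) = 121.70 mGal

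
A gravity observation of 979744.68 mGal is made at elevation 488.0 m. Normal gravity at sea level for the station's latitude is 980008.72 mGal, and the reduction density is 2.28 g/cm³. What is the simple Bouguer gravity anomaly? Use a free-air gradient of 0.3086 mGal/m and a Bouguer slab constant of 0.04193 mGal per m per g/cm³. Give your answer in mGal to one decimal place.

-160.1

Free-air correction = 0.3086 × 488.0 = 150.60 mGal
Free-air anomaly = 979744.68 − 980008.72 + (150.60) = -113.44 mGal
Bouguer slab correction = 0.04193 × 2.28 × 488.0 = 46.65 mGal
Simple Bouguer anomaly = -113.44 − (46.65) = -160.09 mGal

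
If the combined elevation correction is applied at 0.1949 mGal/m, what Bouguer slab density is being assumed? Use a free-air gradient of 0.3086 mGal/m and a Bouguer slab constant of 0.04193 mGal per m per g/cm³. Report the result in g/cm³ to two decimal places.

0.1949 = 0.3086 − 0.04193 × ρ
ρ = (0.3086 − 0.1949) / 0.04193 = 2.71 g/cm³

2.71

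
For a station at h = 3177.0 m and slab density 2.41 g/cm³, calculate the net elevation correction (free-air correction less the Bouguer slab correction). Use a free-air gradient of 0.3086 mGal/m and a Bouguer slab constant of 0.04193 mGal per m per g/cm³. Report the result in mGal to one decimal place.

659.4

Combined gradient = 0.3086 − 0.04193 × 2.41 = 0.2075487 mGal/m
Combined elevation correction = 0.2075487 × 3177.0 = 659.4 mGal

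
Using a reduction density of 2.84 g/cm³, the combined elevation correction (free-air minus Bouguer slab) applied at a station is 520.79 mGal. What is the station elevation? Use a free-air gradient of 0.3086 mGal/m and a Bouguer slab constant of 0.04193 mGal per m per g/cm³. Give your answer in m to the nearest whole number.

Combined gradient = 0.3086 − 0.04193 × 2.84 = 0.1895188 mGal/m
h = 520.79 / 0.1895188 = 2747.96 m

2748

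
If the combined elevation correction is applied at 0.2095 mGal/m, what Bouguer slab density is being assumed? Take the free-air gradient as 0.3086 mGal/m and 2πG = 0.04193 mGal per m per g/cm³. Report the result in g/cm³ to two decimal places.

0.2095 = 0.3086 − 0.04193 × ρ
ρ = (0.3086 − 0.2095) / 0.04193 = 2.36 g/cm³

2.36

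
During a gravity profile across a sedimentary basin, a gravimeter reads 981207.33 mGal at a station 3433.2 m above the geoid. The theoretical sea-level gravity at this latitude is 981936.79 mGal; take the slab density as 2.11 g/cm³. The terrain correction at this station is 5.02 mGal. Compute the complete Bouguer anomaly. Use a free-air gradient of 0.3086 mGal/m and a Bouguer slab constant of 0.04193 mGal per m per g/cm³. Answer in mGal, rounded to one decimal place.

Free-air correction = 0.3086 × 3433.2 = 1059.49 mGal
Free-air anomaly = 981207.33 − 981936.79 + (1059.49) = 330.03 mGal
Bouguer slab correction = 0.04193 × 2.11 × 3433.2 = 303.74 mGal
Simple Bouguer anomaly = 330.03 − (303.74) = 26.29 mGal
Complete Bouguer anomaly = 26.29 + 5.02 = 31.31 mGal

31.3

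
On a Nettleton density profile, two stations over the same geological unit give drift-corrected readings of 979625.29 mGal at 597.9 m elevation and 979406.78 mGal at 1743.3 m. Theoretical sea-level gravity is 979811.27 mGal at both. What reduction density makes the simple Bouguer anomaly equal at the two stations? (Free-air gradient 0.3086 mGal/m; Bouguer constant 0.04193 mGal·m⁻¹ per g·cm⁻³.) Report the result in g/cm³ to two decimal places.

Δg_obs = 979406.78 − 979625.29 = -218.51 mGal over Δh = 1743.3 − 597.9 = 1145.4 m
Equal Bouguer anomalies ⇒ Δg_obs + (0.3086 − 0.04193ρ)·Δh = 0
0.3086 − 0.04193ρ = −Δg_obs/Δh = 0.19077
ρ = (0.3086 − 0.19077) / 0.04193 = 2.81 g/cm³

2.81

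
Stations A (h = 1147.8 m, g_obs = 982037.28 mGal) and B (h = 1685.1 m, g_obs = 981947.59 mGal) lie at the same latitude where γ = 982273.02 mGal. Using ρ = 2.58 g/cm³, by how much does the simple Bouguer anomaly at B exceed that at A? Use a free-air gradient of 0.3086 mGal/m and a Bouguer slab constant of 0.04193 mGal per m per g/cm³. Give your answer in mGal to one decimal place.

18.0

Δg_SB(A) = 982037.28 − 982273.02 + 0.3086×1147.8 − 0.04193×2.58×1147.8 = -5.70 mGal
Δg_SB(B) = 981947.59 − 982273.02 + 0.3086×1685.1 − 0.04193×2.58×1685.1 = 12.30 mGal
Difference = 12.30 − (-5.70) = 18.00 mGal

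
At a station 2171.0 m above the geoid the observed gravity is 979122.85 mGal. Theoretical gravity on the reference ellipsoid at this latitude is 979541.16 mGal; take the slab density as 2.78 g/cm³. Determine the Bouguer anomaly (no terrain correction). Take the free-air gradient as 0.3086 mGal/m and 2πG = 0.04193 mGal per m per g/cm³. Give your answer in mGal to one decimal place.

-1.4

Free-air correction = 0.3086 × 2171.0 = 669.97 mGal
Free-air anomaly = 979122.85 − 979541.16 + (669.97) = 251.66 mGal
Bouguer slab correction = 0.04193 × 2.78 × 2171.0 = 253.06 mGal
Simple Bouguer anomaly = 251.66 − (253.06) = -1.40 mGal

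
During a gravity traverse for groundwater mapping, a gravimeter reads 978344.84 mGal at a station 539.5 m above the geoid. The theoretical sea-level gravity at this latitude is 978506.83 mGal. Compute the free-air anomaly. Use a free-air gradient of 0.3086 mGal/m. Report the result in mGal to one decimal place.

4.5

Free-air correction = 0.3086 × 539.5 = 166.49 mGal
Free-air anomaly = 978344.84 − 978506.83 + (166.49) = 4.50 mGal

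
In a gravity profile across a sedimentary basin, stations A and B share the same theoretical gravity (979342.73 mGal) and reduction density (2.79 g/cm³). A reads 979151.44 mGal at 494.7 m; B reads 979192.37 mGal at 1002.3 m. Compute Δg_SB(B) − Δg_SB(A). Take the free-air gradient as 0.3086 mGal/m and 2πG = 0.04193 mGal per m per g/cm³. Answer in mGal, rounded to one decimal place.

138.2

Δg_SB(A) = 979151.44 − 979342.73 + 0.3086×494.7 − 0.04193×2.79×494.7 = -96.50 mGal
Δg_SB(B) = 979192.37 − 979342.73 + 0.3086×1002.3 − 0.04193×2.79×1002.3 = 41.70 mGal
Difference = 41.70 − (-96.50) = 138.20 mGal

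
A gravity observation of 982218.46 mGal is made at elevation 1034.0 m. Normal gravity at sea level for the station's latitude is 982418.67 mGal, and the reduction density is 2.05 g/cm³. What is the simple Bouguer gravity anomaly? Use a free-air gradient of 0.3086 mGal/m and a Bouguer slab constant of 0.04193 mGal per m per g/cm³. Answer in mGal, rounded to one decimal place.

30.0

Free-air correction = 0.3086 × 1034.0 = 319.09 mGal
Free-air anomaly = 982218.46 − 982418.67 + (319.09) = 118.88 mGal
Bouguer slab correction = 0.04193 × 2.05 × 1034.0 = 88.88 mGal
Simple Bouguer anomaly = 118.88 − (88.88) = 30.00 mGal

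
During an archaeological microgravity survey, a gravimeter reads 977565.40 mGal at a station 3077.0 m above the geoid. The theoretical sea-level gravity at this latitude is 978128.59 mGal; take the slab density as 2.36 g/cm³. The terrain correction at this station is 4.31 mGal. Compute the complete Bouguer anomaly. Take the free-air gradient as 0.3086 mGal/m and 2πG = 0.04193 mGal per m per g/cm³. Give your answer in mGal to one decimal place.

86.2

Free-air correction = 0.3086 × 3077.0 = 949.56 mGal
Free-air anomaly = 977565.40 − 978128.59 + (949.56) = 386.37 mGal
Bouguer slab correction = 0.04193 × 2.36 × 3077.0 = 304.48 mGal
Simple Bouguer anomaly = 386.37 − (304.48) = 81.89 mGal
Complete Bouguer anomaly = 81.89 + 4.31 = 86.20 mGal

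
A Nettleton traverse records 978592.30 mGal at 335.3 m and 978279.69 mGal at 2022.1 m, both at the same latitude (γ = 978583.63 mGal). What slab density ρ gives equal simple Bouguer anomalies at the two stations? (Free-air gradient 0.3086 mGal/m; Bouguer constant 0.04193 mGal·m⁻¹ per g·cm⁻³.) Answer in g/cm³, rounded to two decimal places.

Δg_obs = 978279.69 − 978592.30 = -312.61 mGal over Δh = 2022.1 − 335.3 = 1686.8 m
Equal Bouguer anomalies ⇒ Δg_obs + (0.3086 − 0.04193ρ)·Δh = 0
0.3086 − 0.04193ρ = −Δg_obs/Δh = 0.18533
ρ = (0.3086 − 0.18533) / 0.04193 = 2.94 g/cm³

2.94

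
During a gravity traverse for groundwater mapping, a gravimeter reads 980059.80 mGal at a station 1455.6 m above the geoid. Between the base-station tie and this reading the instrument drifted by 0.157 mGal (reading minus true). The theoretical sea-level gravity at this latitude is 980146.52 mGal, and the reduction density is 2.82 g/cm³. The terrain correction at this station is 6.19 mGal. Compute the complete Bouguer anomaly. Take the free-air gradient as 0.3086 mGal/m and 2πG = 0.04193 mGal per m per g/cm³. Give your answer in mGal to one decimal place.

Drift-corrected reading = 980059.80 − (0.157) = 980059.643 mGal
Free-air correction = 0.3086 × 1455.6 = 449.20 mGal
Free-air anomaly = 980059.643 − 980146.52 + (449.20) = 362.323 mGal
Bouguer slab correction = 0.04193 × 2.82 × 1455.6 = 172.11 mGal
Simple Bouguer anomaly = 362.323 − (172.11) = 190.213 mGal
Complete Bouguer anomaly = 190.213 + 6.19 = 196.403 mGal

196.4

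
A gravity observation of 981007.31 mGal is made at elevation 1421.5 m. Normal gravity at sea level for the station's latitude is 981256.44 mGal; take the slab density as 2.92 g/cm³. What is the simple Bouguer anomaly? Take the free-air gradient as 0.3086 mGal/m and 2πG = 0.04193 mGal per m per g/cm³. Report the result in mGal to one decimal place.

Free-air correction = 0.3086 × 1421.5 = 438.67 mGal
Free-air anomaly = 981007.31 − 981256.44 + (438.67) = 189.54 mGal
Bouguer slab correction = 0.04193 × 2.92 × 1421.5 = 174.04 mGal
Simple Bouguer anomaly = 189.54 − (174.04) = 15.50 mGal

15.5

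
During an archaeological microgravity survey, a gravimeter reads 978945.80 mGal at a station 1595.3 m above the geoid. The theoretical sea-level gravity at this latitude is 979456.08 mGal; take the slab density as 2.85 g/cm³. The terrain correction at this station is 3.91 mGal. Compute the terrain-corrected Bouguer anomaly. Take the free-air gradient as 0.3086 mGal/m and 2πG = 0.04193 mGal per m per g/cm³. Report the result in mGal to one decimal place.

Free-air correction = 0.3086 × 1595.3 = 492.31 mGal
Free-air anomaly = 978945.80 − 979456.08 + (492.31) = -17.97 mGal
Bouguer slab correction = 0.04193 × 2.85 × 1595.3 = 190.64 mGal
Simple Bouguer anomaly = -17.97 − (190.64) = -208.61 mGal
Complete Bouguer anomaly = -208.61 + 3.91 = -204.70 mGal

-204.7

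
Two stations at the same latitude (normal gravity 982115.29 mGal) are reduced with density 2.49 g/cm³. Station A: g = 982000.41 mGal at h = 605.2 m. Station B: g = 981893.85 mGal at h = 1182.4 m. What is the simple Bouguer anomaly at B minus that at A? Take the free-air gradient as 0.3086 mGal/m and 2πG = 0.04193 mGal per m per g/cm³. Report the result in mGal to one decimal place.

Δg_SB(A) = 982000.41 − 982115.29 + 0.3086×605.2 − 0.04193×2.49×605.2 = 8.70 mGal
Δg_SB(B) = 981893.85 − 982115.29 + 0.3086×1182.4 − 0.04193×2.49×1182.4 = 20.00 mGal
Difference = 20.00 − (8.70) = 11.30 mGal

11.3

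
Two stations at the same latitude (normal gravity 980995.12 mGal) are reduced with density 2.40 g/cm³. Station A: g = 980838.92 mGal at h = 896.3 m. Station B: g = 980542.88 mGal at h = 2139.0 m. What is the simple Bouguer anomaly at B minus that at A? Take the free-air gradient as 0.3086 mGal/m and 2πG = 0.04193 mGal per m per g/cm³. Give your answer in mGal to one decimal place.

-37.6

Δg_SB(A) = 980838.92 − 980995.12 + 0.3086×896.3 − 0.04193×2.40×896.3 = 30.20 mGal
Δg_SB(B) = 980542.88 − 980995.12 + 0.3086×2139.0 − 0.04193×2.40×2139.0 = -7.40 mGal
Difference = -7.40 − (30.20) = -37.60 mGal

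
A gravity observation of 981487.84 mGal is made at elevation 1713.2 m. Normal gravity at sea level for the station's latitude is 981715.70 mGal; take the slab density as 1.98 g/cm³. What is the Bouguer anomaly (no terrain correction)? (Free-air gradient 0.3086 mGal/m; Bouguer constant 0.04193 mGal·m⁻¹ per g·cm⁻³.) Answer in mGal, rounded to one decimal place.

Free-air correction = 0.3086 × 1713.2 = 528.69 mGal
Free-air anomaly = 981487.84 − 981715.70 + (528.69) = 300.83 mGal
Bouguer slab correction = 0.04193 × 1.98 × 1713.2 = 142.23 mGal
Simple Bouguer anomaly = 300.83 − (142.23) = 158.60 mGal

158.6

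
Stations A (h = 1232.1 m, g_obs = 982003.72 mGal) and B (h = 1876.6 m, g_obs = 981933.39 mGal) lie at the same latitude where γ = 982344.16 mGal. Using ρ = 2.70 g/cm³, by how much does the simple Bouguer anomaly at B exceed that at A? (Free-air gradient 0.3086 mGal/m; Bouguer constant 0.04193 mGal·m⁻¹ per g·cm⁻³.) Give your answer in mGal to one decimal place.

55.6

Δg_SB(A) = 982003.72 − 982344.16 + 0.3086×1232.1 − 0.04193×2.70×1232.1 = -99.70 mGal
Δg_SB(B) = 981933.39 − 982344.16 + 0.3086×1876.6 − 0.04193×2.70×1876.6 = -44.10 mGal
Difference = -44.10 − (-99.70) = 55.60 mGal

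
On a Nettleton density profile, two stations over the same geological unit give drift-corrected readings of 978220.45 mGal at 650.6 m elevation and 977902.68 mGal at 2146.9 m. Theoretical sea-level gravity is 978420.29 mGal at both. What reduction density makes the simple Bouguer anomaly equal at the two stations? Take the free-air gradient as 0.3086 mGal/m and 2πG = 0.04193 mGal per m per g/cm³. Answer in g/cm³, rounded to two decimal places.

Δg_obs = 977902.68 − 978220.45 = -317.77 mGal over Δh = 2146.9 − 650.6 = 1496.3 m
Equal Bouguer anomalies ⇒ Δg_obs + (0.3086 − 0.04193ρ)·Δh = 0
0.3086 − 0.04193ρ = −Δg_obs/Δh = 0.21237
ρ = (0.3086 − 0.21237) / 0.04193 = 2.30 g/cm³

2.30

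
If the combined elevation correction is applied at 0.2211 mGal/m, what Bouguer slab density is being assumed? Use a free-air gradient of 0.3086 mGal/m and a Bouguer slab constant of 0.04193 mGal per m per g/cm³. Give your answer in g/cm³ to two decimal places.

2.09

0.2211 = 0.3086 − 0.04193 × ρ
ρ = (0.3086 − 0.2211) / 0.04193 = 2.09 g/cm³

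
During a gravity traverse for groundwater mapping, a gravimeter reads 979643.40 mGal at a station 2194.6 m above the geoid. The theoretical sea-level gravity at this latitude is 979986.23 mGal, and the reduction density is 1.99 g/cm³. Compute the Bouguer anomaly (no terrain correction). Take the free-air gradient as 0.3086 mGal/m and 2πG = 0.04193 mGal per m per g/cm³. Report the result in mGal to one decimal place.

151.3

Free-air correction = 0.3086 × 2194.6 = 677.25 mGal
Free-air anomaly = 979643.40 − 979986.23 + (677.25) = 334.42 mGal
Bouguer slab correction = 0.04193 × 1.99 × 2194.6 = 183.12 mGal
Simple Bouguer anomaly = 334.42 − (183.12) = 151.30 mGal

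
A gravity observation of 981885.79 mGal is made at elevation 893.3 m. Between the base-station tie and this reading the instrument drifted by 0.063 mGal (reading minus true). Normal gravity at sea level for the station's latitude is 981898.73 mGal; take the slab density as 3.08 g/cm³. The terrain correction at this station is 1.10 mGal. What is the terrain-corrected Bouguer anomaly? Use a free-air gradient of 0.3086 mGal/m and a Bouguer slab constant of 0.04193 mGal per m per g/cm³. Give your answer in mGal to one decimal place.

148.4

Drift-corrected reading = 981885.79 − (0.063) = 981885.727 mGal
Free-air correction = 0.3086 × 893.3 = 275.67 mGal
Free-air anomaly = 981885.727 − 981898.73 + (275.67) = 262.667 mGal
Bouguer slab correction = 0.04193 × 3.08 × 893.3 = 115.36 mGal
Simple Bouguer anomaly = 262.667 − (115.36) = 147.307 mGal
Complete Bouguer anomaly = 147.307 + 1.10 = 148.407 mGal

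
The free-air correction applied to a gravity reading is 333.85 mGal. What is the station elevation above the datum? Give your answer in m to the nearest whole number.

1082

h = 333.85 / 0.3086 = 1081.82 m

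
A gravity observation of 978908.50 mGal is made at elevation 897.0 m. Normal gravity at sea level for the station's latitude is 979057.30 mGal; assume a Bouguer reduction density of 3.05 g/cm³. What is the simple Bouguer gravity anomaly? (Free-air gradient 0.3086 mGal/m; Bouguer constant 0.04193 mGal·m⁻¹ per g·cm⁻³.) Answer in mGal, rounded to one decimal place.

13.3

Free-air correction = 0.3086 × 897.0 = 276.81 mGal
Free-air anomaly = 978908.50 − 979057.30 + (276.81) = 128.01 mGal
Bouguer slab correction = 0.04193 × 3.05 × 897.0 = 114.71 mGal
Simple Bouguer anomaly = 128.01 − (114.71) = 13.30 mGal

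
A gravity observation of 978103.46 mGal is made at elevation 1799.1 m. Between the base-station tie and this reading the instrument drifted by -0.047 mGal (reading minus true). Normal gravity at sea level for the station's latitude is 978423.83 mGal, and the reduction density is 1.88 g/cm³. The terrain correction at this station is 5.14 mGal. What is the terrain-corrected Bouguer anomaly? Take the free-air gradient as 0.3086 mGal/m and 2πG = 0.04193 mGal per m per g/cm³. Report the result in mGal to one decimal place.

98.2

Drift-corrected reading = 978103.46 − (-0.047) = 978103.507 mGal
Free-air correction = 0.3086 × 1799.1 = 555.20 mGal
Free-air anomaly = 978103.507 − 978423.83 + (555.20) = 234.877 mGal
Bouguer slab correction = 0.04193 × 1.88 × 1799.1 = 141.82 mGal
Simple Bouguer anomaly = 234.877 − (141.82) = 93.057 mGal
Complete Bouguer anomaly = 93.057 + 5.14 = 98.197 mGal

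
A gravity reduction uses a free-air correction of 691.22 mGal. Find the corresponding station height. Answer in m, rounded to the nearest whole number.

h = 691.22 / 0.3086 = 2239.86 m

2240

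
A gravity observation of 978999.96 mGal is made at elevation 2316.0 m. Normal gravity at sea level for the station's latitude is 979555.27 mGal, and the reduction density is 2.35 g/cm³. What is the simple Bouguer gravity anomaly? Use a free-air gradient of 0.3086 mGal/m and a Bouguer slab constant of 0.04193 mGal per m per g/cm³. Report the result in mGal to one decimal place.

Free-air correction = 0.3086 × 2316.0 = 714.72 mGal
Free-air anomaly = 978999.96 − 979555.27 + (714.72) = 159.41 mGal
Bouguer slab correction = 0.04193 × 2.35 × 2316.0 = 228.21 mGal
Simple Bouguer anomaly = 159.41 − (228.21) = -68.80 mGal

-68.8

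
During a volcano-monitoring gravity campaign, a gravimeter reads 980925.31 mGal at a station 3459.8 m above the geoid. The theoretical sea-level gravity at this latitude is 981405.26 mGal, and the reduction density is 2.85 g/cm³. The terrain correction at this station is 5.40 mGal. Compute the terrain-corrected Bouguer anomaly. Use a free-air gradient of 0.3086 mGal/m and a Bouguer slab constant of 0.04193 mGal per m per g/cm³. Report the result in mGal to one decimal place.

Free-air correction = 0.3086 × 3459.8 = 1067.69 mGal
Free-air anomaly = 980925.31 − 981405.26 + (1067.69) = 587.74 mGal
Bouguer slab correction = 0.04193 × 2.85 × 3459.8 = 413.45 mGal
Simple Bouguer anomaly = 587.74 − (413.45) = 174.29 mGal
Complete Bouguer anomaly = 174.29 + 5.40 = 179.69 mGal

179.7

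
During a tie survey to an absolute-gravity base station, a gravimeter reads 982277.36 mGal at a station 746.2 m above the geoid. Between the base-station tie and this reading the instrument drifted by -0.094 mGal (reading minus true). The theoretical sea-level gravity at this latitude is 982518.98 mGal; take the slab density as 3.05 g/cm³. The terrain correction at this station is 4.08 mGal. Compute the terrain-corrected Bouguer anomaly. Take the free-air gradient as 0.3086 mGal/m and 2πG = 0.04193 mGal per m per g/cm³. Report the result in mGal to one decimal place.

-102.6

Drift-corrected reading = 982277.36 − (-0.094) = 982277.454 mGal
Free-air correction = 0.3086 × 746.2 = 230.28 mGal
Free-air anomaly = 982277.454 − 982518.98 + (230.28) = -11.246 mGal
Bouguer slab correction = 0.04193 × 3.05 × 746.2 = 95.43 mGal
Simple Bouguer anomaly = -11.246 − (95.43) = -106.676 mGal
Complete Bouguer anomaly = -106.676 + 4.08 = -102.596 mGal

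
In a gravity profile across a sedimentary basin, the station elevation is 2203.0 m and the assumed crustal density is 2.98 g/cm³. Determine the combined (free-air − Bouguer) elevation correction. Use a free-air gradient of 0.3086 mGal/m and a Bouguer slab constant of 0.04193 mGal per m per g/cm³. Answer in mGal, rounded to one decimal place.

404.6

Combined gradient = 0.3086 − 0.04193 × 2.98 = 0.1836486 mGal/m
Combined elevation correction = 0.1836486 × 2203.0 = 404.6 mGal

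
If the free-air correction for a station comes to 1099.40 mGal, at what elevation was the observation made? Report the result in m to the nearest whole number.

h = 1099.40 / 0.3086 = 3562.54 m

3563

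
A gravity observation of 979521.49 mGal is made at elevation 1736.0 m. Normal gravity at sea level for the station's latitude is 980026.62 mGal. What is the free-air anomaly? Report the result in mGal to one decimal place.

30.6

Free-air correction = 0.3086 × 1736.0 = 535.73 mGal
Free-air anomaly = 979521.49 − 980026.62 + (535.73) = 30.60 mGal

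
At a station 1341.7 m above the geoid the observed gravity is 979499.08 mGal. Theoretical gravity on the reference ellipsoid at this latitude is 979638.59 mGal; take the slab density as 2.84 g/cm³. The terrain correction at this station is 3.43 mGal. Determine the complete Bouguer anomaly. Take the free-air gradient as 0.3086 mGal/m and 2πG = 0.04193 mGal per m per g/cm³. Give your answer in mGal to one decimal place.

118.2

Free-air correction = 0.3086 × 1341.7 = 414.05 mGal
Free-air anomaly = 979499.08 − 979638.59 + (414.05) = 274.54 mGal
Bouguer slab correction = 0.04193 × 2.84 × 1341.7 = 159.77 mGal
Simple Bouguer anomaly = 274.54 − (159.77) = 114.77 mGal
Complete Bouguer anomaly = 114.77 + 3.43 = 118.20 mGal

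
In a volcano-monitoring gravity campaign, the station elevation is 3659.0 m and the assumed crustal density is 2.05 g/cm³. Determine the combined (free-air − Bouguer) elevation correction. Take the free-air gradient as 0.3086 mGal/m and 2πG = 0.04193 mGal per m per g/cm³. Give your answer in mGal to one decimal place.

814.7

Combined gradient = 0.3086 − 0.04193 × 2.05 = 0.2226435 mGal/m
Combined elevation correction = 0.2226435 × 3659.0 = 814.7 mGal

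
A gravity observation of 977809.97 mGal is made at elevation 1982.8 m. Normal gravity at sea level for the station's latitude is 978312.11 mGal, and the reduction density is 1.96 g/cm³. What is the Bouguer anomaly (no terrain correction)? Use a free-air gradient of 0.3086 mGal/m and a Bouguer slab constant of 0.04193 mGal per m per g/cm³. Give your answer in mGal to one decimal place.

-53.2

Free-air correction = 0.3086 × 1982.8 = 611.89 mGal
Free-air anomaly = 977809.97 − 978312.11 + (611.89) = 109.75 mGal
Bouguer slab correction = 0.04193 × 1.96 × 1982.8 = 162.95 mGal
Simple Bouguer anomaly = 109.75 − (162.95) = -53.20 mGal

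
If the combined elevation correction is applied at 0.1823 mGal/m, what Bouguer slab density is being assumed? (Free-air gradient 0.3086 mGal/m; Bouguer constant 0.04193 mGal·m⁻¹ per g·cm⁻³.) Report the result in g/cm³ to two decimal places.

0.1823 = 0.3086 − 0.04193 × ρ
ρ = (0.3086 − 0.1823) / 0.04193 = 3.01 g/cm³

3.01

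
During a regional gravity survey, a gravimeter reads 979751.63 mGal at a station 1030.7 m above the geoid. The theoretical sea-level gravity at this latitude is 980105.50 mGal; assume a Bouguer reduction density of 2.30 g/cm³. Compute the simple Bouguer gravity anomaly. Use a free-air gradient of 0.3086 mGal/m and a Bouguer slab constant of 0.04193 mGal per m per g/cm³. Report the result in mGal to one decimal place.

Free-air correction = 0.3086 × 1030.7 = 318.07 mGal
Free-air anomaly = 979751.63 − 980105.50 + (318.07) = -35.80 mGal
Bouguer slab correction = 0.04193 × 2.30 × 1030.7 = 99.40 mGal
Simple Bouguer anomaly = -35.80 − (99.40) = -135.20 mGal

-135.2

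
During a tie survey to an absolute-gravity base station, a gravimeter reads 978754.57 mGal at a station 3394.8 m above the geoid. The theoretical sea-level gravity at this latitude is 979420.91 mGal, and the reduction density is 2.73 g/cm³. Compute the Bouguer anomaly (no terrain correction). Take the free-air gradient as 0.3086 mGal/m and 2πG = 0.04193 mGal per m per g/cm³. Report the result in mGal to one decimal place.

-7.3

Free-air correction = 0.3086 × 3394.8 = 1047.64 mGal
Free-air anomaly = 978754.57 − 979420.91 + (1047.64) = 381.30 mGal
Bouguer slab correction = 0.04193 × 2.73 × 3394.8 = 388.60 mGal
Simple Bouguer anomaly = 381.30 − (388.60) = -7.30 mGal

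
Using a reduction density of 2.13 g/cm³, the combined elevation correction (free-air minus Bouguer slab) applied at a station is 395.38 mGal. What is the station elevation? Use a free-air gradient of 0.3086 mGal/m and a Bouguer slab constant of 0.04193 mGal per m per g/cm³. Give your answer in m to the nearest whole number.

Combined gradient = 0.3086 − 0.04193 × 2.13 = 0.2192891 mGal/m
h = 395.38 / 0.2192891 = 1803.01 m

1803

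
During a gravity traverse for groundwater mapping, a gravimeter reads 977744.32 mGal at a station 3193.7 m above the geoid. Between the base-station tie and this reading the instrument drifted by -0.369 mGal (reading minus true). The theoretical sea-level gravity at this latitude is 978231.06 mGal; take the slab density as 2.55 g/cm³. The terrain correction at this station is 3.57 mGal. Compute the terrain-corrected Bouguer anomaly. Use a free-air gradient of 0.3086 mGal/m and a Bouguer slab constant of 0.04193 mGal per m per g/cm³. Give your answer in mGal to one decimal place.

Drift-corrected reading = 977744.32 − (-0.369) = 977744.689 mGal
Free-air correction = 0.3086 × 3193.7 = 985.58 mGal
Free-air anomaly = 977744.689 − 978231.06 + (985.58) = 499.209 mGal
Bouguer slab correction = 0.04193 × 2.55 × 3193.7 = 341.48 mGal
Simple Bouguer anomaly = 499.209 − (341.48) = 157.729 mGal
Complete Bouguer anomaly = 157.729 + 3.57 = 161.299 mGal

161.3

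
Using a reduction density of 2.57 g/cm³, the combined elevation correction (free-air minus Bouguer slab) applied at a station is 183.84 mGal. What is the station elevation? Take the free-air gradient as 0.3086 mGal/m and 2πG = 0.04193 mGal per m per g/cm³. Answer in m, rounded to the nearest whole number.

915

Combined gradient = 0.3086 − 0.04193 × 2.57 = 0.2008399 mGal/m
h = 183.84 / 0.2008399 = 915.36 m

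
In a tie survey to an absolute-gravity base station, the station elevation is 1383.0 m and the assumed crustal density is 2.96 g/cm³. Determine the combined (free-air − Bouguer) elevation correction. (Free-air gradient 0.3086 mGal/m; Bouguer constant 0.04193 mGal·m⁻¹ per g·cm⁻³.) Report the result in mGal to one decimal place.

255.1

Combined gradient = 0.3086 − 0.04193 × 2.96 = 0.1844872 mGal/m
Combined elevation correction = 0.1844872 × 1383.0 = 255.1 mGal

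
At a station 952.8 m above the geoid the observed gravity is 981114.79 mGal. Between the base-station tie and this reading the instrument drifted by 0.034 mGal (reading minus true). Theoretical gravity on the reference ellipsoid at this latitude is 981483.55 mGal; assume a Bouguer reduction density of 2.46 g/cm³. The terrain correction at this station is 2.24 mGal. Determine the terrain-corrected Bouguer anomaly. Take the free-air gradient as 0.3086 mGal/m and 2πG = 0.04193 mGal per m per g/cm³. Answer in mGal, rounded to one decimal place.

Drift-corrected reading = 981114.79 − (0.034) = 981114.756 mGal
Free-air correction = 0.3086 × 952.8 = 294.03 mGal
Free-air anomaly = 981114.756 − 981483.55 + (294.03) = -74.764 mGal
Bouguer slab correction = 0.04193 × 2.46 × 952.8 = 98.28 mGal
Simple Bouguer anomaly = -74.764 − (98.28) = -173.044 mGal
Complete Bouguer anomaly = -173.044 + 2.24 = -170.804 mGal

-170.8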